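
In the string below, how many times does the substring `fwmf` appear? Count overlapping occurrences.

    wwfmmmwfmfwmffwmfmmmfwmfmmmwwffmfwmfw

Sliding a length-4 window over the 37 characters (34 positions):
  position 10–13: fwmf
  position 14–17: fwmf
  position 21–24: fwmf
  position 33–36: fwmf

4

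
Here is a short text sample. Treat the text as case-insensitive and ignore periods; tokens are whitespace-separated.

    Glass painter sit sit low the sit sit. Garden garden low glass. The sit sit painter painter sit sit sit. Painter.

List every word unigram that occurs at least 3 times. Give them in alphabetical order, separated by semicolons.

painter; sit

Unigram counts meeting the condition (at least 3 times):
  painter: 4
  sit: 9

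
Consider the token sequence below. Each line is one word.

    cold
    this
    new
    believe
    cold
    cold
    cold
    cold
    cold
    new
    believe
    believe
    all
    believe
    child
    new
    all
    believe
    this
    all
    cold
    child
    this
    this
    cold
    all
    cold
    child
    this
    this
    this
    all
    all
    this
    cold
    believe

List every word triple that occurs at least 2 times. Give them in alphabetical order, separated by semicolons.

Trigram counts meeting the condition (at least 2 times):
  all cold child: 2
  child this this: 2
  cold child this: 2
  cold cold cold: 3

all cold child; child this this; cold child this; cold cold cold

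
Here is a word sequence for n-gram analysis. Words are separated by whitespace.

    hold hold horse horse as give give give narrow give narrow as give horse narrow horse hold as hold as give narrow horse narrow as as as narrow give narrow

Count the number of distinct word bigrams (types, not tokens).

17

30 tokens → 29 bigram windows in total.
Repeated bigrams (each contributes count−1 duplicates):
  give narrow: 4
  as give: 3
  as as: 2
  give give: 2
  hold as: 2
  horse narrow: 2
  narrow as: 2
  narrow give: 2
  … (1 more repeated)
12 duplicate windows → 29 − 12 = 17 distinct.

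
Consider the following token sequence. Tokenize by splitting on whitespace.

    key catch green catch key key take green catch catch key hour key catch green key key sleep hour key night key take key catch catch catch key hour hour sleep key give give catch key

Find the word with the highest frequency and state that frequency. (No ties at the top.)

"key", 13 times

Unigram frequencies (highest first):
  key: 13
  catch: 9
  hour: 4
  green: 3
  take: 2
  sleep: 2
  … (2 more, each ≤ 2)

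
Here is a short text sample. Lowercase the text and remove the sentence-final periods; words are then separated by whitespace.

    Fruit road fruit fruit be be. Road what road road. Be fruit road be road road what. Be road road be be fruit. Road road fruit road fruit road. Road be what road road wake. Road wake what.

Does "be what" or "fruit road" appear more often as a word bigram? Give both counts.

"be what": 1 occurrence
"fruit road": 5 occurrences

"fruit road" (5 vs 1)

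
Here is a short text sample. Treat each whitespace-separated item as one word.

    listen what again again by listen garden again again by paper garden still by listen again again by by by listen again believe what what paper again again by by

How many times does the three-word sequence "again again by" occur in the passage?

4

Scanning the 28 overlapping trigram windows for "again again by":
  position 3–5: again again by
  position 8–10: again again by
  position 16–18: again again by
  position 27–29: again again by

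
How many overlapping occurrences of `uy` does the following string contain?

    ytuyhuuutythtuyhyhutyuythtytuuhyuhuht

Sliding a length-2 window over the 37 characters (36 positions):
  position 3–4: uy
  position 14–15: uy
  position 22–23: uy

3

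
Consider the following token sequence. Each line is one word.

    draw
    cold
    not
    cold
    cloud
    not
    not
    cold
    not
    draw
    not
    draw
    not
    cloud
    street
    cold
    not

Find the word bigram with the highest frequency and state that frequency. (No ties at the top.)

Bigram frequencies (highest first):
  cold not: 3
  not cold: 2
  not draw: 2
  draw not: 2
  draw cold: 1
  cold cloud: 1
  … (5 more, each ≤ 1)

"cold not", 3 times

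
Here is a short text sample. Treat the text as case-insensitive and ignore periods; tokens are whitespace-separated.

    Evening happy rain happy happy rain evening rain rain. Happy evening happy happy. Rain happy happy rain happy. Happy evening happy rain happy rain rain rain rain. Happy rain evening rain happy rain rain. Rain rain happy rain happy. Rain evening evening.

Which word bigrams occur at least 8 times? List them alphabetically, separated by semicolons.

happy rain; rain happy

Bigram counts meeting the condition (at least 8 times):
  happy rain: 10
  rain happy: 9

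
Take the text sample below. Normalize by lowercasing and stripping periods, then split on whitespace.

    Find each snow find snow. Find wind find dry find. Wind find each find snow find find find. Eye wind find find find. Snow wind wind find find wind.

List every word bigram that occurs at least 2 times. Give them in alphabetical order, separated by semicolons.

Bigram counts meeting the condition (at least 2 times):
  find each: 2
  find find: 5
  find snow: 3
  find wind: 3
  snow find: 3
  wind find: 4

find each; find find; find snow; find wind; snow find; wind find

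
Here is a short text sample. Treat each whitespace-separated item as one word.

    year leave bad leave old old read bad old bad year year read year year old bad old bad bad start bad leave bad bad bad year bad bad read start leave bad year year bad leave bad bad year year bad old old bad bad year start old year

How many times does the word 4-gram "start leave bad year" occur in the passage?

1

Scanning the 47 overlapping 4-gram windows for "start leave bad year":
  position 31–34: start leave bad year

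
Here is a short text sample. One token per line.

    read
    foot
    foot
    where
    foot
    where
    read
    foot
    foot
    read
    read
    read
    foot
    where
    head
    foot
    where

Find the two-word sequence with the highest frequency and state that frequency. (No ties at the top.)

"foot where", 4 times

Bigram frequencies (highest first):
  foot where: 4
  read foot: 3
  foot foot: 2
  read read: 2
  where foot: 1
  where read: 1
  … (3 more, each ≤ 1)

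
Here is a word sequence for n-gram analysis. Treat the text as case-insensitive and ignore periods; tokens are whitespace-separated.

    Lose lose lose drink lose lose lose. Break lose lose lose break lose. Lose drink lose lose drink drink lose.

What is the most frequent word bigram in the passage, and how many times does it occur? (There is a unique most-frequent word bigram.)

"lose lose", 8 times

Bigram frequencies (highest first):
  lose lose: 8
  lose drink: 3
  drink lose: 3
  lose break: 2
  break lose: 2
  drink drink: 1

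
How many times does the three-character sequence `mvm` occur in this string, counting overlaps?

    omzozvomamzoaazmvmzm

1

Sliding a length-3 window over the 20 characters (18 positions):
  position 16–18: mvm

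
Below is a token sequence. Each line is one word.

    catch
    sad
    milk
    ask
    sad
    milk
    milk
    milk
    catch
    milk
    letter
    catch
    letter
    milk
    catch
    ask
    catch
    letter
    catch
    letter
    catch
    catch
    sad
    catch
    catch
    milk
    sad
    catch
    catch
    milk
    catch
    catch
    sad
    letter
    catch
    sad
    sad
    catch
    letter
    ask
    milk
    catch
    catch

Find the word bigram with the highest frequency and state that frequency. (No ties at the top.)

"catch catch", 5 times

Bigram frequencies (highest first):
  catch catch: 5
  catch sad: 4
  milk catch: 4
  letter catch: 4
  catch letter: 4
  catch milk: 3
  … (14 more, each ≤ 3)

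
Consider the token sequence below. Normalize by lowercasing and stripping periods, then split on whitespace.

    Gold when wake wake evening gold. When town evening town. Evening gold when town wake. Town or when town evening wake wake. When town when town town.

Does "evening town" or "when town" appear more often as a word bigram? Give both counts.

"when town" (5 vs 1)

"evening town": 1 occurrence
"when town": 5 occurrences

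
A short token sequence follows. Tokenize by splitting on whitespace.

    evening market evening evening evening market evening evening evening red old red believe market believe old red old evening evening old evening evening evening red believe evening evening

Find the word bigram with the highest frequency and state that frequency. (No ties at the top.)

"evening evening", 8 times

Bigram frequencies (highest first):
  evening evening: 8
  evening market: 2
  market evening: 2
  evening red: 2
  red old: 2
  old red: 2
  … (7 more, each ≤ 2)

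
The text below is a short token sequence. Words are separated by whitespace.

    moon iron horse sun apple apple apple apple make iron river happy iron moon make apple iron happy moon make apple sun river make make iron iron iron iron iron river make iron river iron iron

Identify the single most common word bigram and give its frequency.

"iron iron", 5 times

Bigram frequencies (highest first):
  iron iron: 5
  apple apple: 3
  make iron: 3
  iron river: 3
  moon make: 2
  make apple: 2
  … (16 more, each ≤ 2)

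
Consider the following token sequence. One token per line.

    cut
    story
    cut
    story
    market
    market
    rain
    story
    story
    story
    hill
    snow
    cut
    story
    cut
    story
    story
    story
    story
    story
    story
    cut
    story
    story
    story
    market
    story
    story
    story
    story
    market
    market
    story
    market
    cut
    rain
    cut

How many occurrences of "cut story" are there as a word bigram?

5

Scanning the 36 overlapping bigram windows for "cut story":
  position 1–2: cut story
  position 3–4: cut story
  position 13–14: cut story
  position 15–16: cut story
  position 22–23: cut story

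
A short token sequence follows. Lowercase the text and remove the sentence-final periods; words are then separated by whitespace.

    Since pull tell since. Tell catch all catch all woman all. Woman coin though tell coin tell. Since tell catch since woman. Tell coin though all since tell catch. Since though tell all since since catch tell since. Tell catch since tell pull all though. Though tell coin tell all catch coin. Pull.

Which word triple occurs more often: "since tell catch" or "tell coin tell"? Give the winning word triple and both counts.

"since tell catch" (4 vs 2)

"since tell catch": 4 occurrences
"tell coin tell": 2 occurrences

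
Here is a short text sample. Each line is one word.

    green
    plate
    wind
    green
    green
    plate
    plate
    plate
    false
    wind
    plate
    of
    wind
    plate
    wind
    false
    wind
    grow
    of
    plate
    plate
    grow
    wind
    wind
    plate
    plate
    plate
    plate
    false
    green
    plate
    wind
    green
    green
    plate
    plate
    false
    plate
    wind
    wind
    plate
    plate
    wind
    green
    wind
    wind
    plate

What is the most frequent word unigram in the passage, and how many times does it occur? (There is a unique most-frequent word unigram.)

"plate", 19 times

Unigram frequencies (highest first):
  plate: 19
  wind: 13
  green: 7
  false: 4
  of: 2
  grow: 2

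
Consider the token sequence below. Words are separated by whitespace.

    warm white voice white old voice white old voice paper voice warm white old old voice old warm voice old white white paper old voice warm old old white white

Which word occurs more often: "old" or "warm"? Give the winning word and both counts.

"old" (9 vs 4)

"old": 9 occurrences
"warm": 4 occurrences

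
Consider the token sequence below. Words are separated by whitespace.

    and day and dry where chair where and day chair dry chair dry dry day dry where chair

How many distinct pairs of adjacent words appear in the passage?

18 tokens → 17 bigram windows in total.
Repeated bigrams (each contributes count−1 duplicates):
  and day: 2
  chair dry: 2
  dry where: 2
  where chair: 2
4 duplicate windows → 17 − 4 = 13 distinct.

13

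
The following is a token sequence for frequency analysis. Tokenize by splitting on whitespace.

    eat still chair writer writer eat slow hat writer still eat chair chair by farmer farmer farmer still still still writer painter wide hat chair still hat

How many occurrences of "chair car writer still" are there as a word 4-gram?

0

Scanning the 24 overlapping 4-gram windows for "chair car writer still":
  (none found)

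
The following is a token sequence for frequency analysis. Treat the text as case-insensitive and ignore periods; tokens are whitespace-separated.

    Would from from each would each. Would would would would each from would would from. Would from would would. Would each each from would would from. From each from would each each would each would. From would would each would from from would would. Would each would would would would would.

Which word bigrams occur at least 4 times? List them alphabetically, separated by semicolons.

each would; from would; would each; would from; would would

Bigram counts meeting the condition (at least 4 times):
  each would: 6
  from would: 7
  would each: 7
  would from: 6
  would would: 14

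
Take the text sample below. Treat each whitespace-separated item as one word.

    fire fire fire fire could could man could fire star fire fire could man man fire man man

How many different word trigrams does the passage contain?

14

18 tokens → 16 trigram windows in total.
Repeated trigrams (each contributes count−1 duplicates):
  fire fire could: 2
  fire fire fire: 2
2 duplicate windows → 16 − 2 = 14 distinct.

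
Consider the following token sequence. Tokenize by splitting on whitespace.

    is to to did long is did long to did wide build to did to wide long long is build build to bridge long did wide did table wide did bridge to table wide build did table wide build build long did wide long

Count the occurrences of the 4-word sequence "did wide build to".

Scanning the 41 overlapping 4-gram windows for "did wide build to":
  position 10–13: did wide build to

1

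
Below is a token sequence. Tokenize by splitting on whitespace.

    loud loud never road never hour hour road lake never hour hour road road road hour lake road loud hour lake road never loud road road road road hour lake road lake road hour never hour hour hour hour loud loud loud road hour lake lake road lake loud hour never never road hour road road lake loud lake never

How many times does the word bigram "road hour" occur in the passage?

5

Scanning the 59 overlapping bigram windows for "road hour":
  position 15–16: road hour
  position 28–29: road hour
  position 33–34: road hour
  position 43–44: road hour
  position 53–54: road hour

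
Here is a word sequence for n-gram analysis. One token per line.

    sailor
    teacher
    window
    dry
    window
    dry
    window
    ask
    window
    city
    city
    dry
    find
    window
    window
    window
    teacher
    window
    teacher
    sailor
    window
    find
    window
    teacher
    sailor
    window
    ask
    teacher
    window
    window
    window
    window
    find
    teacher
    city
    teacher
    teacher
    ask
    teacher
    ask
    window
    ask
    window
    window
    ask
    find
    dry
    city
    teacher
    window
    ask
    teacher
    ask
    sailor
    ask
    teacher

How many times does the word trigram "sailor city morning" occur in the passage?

Scanning the 54 overlapping trigram windows for "sailor city morning":
  (none found)

0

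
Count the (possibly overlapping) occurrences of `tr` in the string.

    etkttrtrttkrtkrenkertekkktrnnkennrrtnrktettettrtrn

Sliding a length-2 window over the 50 characters (49 positions):
  position 5–6: tr
  position 7–8: tr
  position 26–27: tr
  position 46–47: tr
  position 48–49: tr

5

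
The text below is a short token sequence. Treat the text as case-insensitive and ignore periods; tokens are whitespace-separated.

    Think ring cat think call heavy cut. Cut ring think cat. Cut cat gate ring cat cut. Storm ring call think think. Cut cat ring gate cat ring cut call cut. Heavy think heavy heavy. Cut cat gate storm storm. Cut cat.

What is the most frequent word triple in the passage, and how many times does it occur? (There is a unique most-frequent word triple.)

"cut cat gate", 2 times

Trigram frequencies (highest first):
  cut cat gate: 2
  think ring cat: 1
  ring cat think: 1
  cat think call: 1
  think call heavy: 1
  call heavy cut: 1
  … (33 more, each ≤ 1)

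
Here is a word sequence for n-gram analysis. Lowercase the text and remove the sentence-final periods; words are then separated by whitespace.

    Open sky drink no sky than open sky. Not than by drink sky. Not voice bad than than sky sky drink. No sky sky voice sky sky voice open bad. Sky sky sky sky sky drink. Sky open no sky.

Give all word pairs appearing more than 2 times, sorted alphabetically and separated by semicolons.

Bigram counts meeting the condition (more than 2 times):
  no sky: 3
  sky drink: 3
  sky sky: 7

no sky; sky drink; sky sky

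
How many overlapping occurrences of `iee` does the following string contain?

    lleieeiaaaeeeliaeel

Sliding a length-3 window over the 19 characters (17 positions):
  position 4–6: iee

1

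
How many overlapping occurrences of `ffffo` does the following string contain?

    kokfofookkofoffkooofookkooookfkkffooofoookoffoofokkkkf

Sliding a length-5 window over the 54 characters (50 positions):
  (no match at any position)

0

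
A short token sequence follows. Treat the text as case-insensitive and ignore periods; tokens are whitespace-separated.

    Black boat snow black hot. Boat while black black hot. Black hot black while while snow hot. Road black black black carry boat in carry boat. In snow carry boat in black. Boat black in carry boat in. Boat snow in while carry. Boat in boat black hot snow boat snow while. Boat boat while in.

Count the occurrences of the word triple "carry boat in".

Scanning the 54 overlapping trigram windows for "carry boat in":
  position 22–24: carry boat in
  position 25–27: carry boat in
  position 29–31: carry boat in
  position 36–38: carry boat in
  position 43–45: carry boat in

5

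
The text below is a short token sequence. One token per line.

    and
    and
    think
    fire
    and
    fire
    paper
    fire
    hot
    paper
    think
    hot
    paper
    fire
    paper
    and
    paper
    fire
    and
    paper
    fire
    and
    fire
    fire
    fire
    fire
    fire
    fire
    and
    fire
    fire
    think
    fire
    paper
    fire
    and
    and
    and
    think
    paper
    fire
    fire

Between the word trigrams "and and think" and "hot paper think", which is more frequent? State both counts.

"and and think" (2 vs 1)

"and and think": 2 occurrences
"hot paper think": 1 occurrence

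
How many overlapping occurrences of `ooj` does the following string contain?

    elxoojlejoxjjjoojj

Sliding a length-3 window over the 18 characters (16 positions):
  position 4–6: ooj
  position 15–17: ooj

2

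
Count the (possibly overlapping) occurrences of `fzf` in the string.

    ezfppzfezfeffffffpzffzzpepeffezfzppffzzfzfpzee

1

Sliding a length-3 window over the 46 characters (44 positions):
  position 40–42: fzf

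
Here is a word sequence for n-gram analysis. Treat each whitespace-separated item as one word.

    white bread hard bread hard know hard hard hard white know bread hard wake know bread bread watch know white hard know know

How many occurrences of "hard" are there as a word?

7

Scanning the 23 tokens for "hard":
  position 3: hard
  position 5: hard
  position 7: hard
  position 8: hard
  position 9: hard
  position 13: hard
  position 21: hard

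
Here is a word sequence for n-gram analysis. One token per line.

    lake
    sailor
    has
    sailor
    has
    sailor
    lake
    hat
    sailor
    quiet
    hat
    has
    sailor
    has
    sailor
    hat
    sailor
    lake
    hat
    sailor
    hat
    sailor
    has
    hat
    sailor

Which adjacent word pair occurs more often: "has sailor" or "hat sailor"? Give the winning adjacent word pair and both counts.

"has sailor": 4 occurrences
"hat sailor": 5 occurrences

"hat sailor" (5 vs 4)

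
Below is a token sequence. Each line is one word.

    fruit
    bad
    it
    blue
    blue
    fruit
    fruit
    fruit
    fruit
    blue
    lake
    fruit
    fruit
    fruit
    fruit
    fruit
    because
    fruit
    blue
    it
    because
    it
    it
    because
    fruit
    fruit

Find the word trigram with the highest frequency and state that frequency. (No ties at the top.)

Trigram frequencies (highest first):
  fruit fruit fruit: 5
  fruit bad it: 1
  bad it blue: 1
  it blue blue: 1
  blue blue fruit: 1
  blue fruit fruit: 1
  … (14 more, each ≤ 1)

"fruit fruit fruit", 5 times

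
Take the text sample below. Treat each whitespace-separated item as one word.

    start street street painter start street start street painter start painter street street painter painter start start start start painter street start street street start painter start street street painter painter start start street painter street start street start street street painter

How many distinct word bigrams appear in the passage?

9

42 tokens → 41 bigram windows in total.
Repeated bigrams (each contributes count−1 duplicates):
  start street: 8
  street painter: 6
  painter start: 5
  street start: 5
  street street: 5
  start start: 4
  painter street: 3
  start painter: 3
  … (1 more repeated)
32 duplicate windows → 41 − 32 = 9 distinct.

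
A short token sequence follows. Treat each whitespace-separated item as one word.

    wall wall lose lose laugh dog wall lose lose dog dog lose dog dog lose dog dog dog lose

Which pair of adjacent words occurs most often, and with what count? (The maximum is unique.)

"dog dog", 4 times

Bigram frequencies (highest first):
  dog dog: 4
  lose dog: 3
  dog lose: 3
  wall lose: 2
  lose lose: 2
  wall wall: 1
  … (3 more, each ≤ 1)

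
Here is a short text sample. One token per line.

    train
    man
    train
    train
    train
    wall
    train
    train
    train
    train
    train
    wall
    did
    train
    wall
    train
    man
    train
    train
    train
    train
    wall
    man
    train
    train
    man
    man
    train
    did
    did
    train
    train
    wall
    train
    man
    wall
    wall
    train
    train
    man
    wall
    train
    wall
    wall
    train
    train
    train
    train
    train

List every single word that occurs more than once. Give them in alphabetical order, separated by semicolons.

did; man; train; wall

Unigram counts meeting the condition (more than once):
  did: 3
  man: 7
  train: 29
  wall: 10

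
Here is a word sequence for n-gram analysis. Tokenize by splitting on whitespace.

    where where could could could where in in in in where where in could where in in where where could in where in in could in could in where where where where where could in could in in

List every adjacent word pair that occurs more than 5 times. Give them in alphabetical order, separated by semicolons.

Bigram counts meeting the condition (more than 5 times):
  in in: 6
  where where: 7

in in; where where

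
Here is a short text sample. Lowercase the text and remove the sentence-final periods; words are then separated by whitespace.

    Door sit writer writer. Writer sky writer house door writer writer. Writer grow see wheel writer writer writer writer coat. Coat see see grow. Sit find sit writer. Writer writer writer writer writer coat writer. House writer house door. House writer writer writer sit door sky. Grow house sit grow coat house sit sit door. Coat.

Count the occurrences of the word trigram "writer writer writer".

Scanning the 54 overlapping trigram windows for "writer writer writer":
  position 3–5: writer writer writer
  position 10–12: writer writer writer
  position 16–18: writer writer writer
  position 17–19: writer writer writer
  position 28–30: writer writer writer
  position 29–31: writer writer writer
  position 30–32: writer writer writer
  position 31–33: writer writer writer
  position 41–43: writer writer writer

9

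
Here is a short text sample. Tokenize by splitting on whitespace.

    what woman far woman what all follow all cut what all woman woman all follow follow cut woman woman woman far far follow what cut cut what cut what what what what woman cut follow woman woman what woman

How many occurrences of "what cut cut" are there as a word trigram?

Scanning the 37 overlapping trigram windows for "what cut cut":
  position 24–26: what cut cut

1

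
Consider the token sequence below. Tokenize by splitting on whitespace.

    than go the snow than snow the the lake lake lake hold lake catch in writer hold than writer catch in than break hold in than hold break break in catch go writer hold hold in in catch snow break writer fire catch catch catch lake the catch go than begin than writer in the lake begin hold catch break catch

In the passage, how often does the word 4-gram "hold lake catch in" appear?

Scanning the 58 overlapping 4-gram windows for "hold lake catch in":
  position 12–15: hold lake catch in

1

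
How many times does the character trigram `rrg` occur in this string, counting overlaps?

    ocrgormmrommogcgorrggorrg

Sliding a length-3 window over the 25 characters (23 positions):
  position 18–20: rrg
  position 23–25: rrg

2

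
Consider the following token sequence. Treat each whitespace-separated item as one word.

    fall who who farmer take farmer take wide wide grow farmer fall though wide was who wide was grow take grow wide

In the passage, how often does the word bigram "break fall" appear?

Scanning the 21 overlapping bigram windows for "break fall":
  (none found)

0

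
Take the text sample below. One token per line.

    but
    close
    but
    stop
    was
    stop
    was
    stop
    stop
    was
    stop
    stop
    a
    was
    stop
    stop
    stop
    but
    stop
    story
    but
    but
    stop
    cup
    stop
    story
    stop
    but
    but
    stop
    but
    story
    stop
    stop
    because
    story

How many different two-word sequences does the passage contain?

18

36 tokens → 35 bigram windows in total.
Repeated bigrams (each contributes count−1 duplicates):
  stop stop: 5
  but stop: 4
  was stop: 4
  stop but: 3
  stop was: 3
  but but: 2
  stop story: 2
  story stop: 2
17 duplicate windows → 35 − 17 = 18 distinct.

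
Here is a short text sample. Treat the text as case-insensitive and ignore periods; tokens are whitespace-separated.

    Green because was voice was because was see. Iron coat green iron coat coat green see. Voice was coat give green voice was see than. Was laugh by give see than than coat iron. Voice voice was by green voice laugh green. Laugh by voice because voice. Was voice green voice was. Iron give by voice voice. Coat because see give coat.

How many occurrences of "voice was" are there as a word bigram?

Scanning the 61 overlapping bigram windows for "voice was":
  position 4–5: voice was
  position 17–18: voice was
  position 22–23: voice was
  position 36–37: voice was
  position 47–48: voice was
  position 51–52: voice was

6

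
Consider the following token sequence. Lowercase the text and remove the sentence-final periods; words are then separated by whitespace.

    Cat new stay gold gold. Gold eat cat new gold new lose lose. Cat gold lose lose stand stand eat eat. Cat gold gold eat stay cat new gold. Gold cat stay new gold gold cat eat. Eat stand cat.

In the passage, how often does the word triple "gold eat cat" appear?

1

Scanning the 38 overlapping trigram windows for "gold eat cat":
  position 6–8: gold eat cat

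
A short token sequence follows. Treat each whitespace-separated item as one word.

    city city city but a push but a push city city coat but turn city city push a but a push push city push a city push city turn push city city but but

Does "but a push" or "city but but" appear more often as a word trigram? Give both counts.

"but a push" (3 vs 1)

"but a push": 3 occurrences
"city but but": 1 occurrence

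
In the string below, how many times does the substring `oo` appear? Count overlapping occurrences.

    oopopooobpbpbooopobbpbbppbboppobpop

Sliding a length-2 window over the 35 characters (34 positions):
  position 1–2: oo
  position 6–7: oo
  position 7–8: oo
  position 14–15: oo
  position 15–16: oo

5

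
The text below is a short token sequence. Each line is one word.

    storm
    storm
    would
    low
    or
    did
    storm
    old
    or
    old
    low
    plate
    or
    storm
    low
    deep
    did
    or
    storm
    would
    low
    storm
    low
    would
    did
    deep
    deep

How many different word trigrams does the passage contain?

24

27 tokens → 25 trigram windows in total.
Repeated trigrams (each contributes count−1 duplicates):
  storm would low: 2
1 duplicate windows → 25 − 1 = 24 distinct.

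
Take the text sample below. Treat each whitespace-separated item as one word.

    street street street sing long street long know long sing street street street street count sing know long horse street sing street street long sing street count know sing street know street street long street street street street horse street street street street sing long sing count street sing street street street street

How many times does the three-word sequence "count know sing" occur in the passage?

1

Scanning the 51 overlapping trigram windows for "count know sing":
  position 27–29: count know sing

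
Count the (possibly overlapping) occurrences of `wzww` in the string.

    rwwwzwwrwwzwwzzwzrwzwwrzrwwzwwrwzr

Sliding a length-4 window over the 34 characters (31 positions):
  position 4–7: wzww
  position 10–13: wzww
  position 19–22: wzww
  position 27–30: wzww

4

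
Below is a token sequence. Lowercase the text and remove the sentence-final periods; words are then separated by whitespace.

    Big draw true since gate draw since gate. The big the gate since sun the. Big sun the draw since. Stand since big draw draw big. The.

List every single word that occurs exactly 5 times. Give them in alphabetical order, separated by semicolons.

big; draw; since; the

Unigram counts meeting the condition (exactly 5 times):
  big: 5
  draw: 5
  since: 5
  the: 5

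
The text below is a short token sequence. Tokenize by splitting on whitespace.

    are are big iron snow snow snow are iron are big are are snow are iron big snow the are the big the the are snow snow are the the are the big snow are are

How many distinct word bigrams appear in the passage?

36 tokens → 35 bigram windows in total.
Repeated bigrams (each contributes count−1 duplicates):
  snow are: 4
  are are: 3
  are the: 3
  snow snow: 3
  the are: 3
  are big: 2
  are iron: 2
  are snow: 2
  … (3 more repeated)
17 duplicate windows → 35 − 17 = 18 distinct.

18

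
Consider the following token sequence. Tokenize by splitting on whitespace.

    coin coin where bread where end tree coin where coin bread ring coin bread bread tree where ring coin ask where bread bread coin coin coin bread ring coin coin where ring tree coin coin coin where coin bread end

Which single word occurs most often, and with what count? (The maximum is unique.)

"coin", 15 times

Unigram frequencies (highest first):
  coin: 15
  bread: 8
  where: 7
  ring: 4
  tree: 3
  end: 2
  … (1 more, each ≤ 1)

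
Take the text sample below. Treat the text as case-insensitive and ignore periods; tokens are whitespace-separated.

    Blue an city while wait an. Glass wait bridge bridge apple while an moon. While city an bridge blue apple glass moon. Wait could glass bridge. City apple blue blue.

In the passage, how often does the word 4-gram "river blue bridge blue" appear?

Scanning the 27 overlapping 4-gram windows for "river blue bridge blue":
  (none found)

0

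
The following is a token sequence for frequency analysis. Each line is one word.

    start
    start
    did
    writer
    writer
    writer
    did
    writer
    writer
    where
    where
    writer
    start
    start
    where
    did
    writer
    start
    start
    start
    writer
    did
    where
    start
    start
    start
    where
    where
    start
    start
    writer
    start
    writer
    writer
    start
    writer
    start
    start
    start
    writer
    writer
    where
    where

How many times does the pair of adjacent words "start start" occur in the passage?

Scanning the 42 overlapping bigram windows for "start start":
  position 1–2: start start
  position 13–14: start start
  position 18–19: start start
  position 19–20: start start
  position 24–25: start start
  position 25–26: start start
  position 29–30: start start
  position 37–38: start start
  position 38–39: start start

9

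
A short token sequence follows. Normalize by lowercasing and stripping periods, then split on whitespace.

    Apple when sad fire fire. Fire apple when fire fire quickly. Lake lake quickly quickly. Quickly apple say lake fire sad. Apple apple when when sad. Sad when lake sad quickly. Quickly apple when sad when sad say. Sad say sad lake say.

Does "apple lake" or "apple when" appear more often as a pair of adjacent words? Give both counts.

"apple lake": 0 occurrences
"apple when": 4 occurrences

"apple when" (4 vs 0)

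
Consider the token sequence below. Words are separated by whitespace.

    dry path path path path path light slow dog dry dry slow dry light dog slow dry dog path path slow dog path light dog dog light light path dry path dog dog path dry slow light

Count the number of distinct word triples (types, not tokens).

33

37 tokens → 35 trigram windows in total.
Repeated trigrams (each contributes count−1 duplicates):
  path path path: 3
2 duplicate windows → 35 − 2 = 33 distinct.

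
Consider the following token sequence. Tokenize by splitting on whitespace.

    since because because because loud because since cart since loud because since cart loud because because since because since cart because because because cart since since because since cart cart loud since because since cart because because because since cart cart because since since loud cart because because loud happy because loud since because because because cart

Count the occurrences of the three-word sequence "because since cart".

6

Scanning the 55 overlapping trigram windows for "because since cart":
  position 6–8: because since cart
  position 11–13: because since cart
  position 18–20: because since cart
  position 27–29: because since cart
  position 33–35: because since cart
  position 38–40: because since cart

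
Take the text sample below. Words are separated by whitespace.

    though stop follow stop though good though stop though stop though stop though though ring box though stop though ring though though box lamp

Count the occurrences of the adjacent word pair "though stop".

Scanning the 23 overlapping bigram windows for "though stop":
  position 1–2: though stop
  position 7–8: though stop
  position 9–10: though stop
  position 11–12: though stop
  position 17–18: though stop

5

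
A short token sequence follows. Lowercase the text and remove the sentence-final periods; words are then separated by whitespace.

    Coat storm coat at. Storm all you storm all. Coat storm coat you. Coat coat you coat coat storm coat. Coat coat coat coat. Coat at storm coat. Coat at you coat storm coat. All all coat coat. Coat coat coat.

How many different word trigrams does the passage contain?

41 tokens → 39 trigram windows in total.
Repeated trigrams (each contributes count−1 duplicates):
  coat coat coat: 7
  coat storm coat: 4
  coat at storm: 2
  coat coat at: 2
  coat you coat: 2
  storm coat coat: 2
  you coat coat: 2
14 duplicate windows → 39 − 14 = 25 distinct.

25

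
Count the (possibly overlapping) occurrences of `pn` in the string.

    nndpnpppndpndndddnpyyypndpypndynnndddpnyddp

Sliding a length-2 window over the 43 characters (42 positions):
  position 4–5: pn
  position 8–9: pn
  position 11–12: pn
  position 23–24: pn
  position 28–29: pn
  position 38–39: pn

6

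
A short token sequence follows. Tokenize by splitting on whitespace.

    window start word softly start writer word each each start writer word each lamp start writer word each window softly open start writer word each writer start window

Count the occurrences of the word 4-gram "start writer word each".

4

Scanning the 25 overlapping 4-gram windows for "start writer word each":
  position 5–8: start writer word each
  position 10–13: start writer word each
  position 15–18: start writer word each
  position 22–25: start writer word each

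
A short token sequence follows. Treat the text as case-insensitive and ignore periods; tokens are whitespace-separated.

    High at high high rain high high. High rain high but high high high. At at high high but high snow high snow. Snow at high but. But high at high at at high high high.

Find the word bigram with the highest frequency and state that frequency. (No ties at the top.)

"high high", 8 times

Bigram frequencies (highest first):
  high high: 8
  at high: 5
  high at: 4
  high but: 3
  but high: 3
  high rain: 2
  … (7 more, each ≤ 2)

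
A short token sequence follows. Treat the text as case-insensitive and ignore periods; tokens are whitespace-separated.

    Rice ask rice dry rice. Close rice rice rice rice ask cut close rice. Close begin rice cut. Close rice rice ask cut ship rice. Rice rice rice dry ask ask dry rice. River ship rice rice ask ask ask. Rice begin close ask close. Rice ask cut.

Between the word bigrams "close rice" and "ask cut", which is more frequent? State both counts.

"close rice": 4 occurrences
"ask cut": 3 occurrences

"close rice" (4 vs 3)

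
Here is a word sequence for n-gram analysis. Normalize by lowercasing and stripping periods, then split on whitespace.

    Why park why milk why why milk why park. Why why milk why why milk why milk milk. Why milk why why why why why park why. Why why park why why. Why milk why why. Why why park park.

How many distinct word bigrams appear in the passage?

7

40 tokens → 39 bigram windows in total.
Repeated bigrams (each contributes count−1 duplicates):
  why why: 14
  milk why: 7
  why milk: 7
  why park: 5
  park why: 4
32 duplicate windows → 39 − 32 = 7 distinct.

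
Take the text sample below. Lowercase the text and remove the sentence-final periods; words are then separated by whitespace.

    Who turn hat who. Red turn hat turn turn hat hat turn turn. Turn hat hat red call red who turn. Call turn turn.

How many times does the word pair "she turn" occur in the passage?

Scanning the 23 overlapping bigram windows for "she turn":
  (none found)

0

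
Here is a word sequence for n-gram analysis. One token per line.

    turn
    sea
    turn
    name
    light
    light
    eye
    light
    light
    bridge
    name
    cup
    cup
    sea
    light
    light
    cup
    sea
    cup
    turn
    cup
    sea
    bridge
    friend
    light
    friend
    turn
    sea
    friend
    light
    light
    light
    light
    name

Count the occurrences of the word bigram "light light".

Scanning the 33 overlapping bigram windows for "light light":
  position 5–6: light light
  position 8–9: light light
  position 15–16: light light
  position 30–31: light light
  position 31–32: light light
  position 32–33: light light

6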